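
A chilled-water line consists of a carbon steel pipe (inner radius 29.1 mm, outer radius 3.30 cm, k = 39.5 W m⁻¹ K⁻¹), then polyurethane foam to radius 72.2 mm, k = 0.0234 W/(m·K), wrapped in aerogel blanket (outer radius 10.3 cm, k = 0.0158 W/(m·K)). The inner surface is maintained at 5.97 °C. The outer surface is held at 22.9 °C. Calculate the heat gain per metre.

Treat each layer as a resistance in series:
  R'_carbon steel = ln(0.0330/0.0291)/(2πk) = 0.1258/(2π·39.5) = 5.068×10^-4 m·K/W
  R'_polyurethane foam = ln(0.0722/0.0330)/(2πk) = 0.7829/(2π·0.0234) = 5.325 m·K/W
  R'_aerogel blanket = ln(0.103/0.0722)/(2πk) = 0.3553/(2π·0.0158) = 3.579 m·K/W
ΣR = 5.068×10^-4 + 5.325 + 3.579 = 8.905 m·K/W
Q' = ΔT/ΣR = (5.97 °C − 22.9 °C)/8.905 = -1.90 W/m
(Negative Q' ⇒ heat flows inward; heat gain = 1.90 W/m.)

Q' = 1.90 W/m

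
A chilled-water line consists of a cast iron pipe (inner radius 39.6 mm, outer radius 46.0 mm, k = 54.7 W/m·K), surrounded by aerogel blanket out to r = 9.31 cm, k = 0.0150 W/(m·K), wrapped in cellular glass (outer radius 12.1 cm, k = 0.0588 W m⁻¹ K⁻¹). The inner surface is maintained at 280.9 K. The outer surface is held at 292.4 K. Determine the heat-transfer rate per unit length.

Treat each layer as a resistance in series:
  R'_cast iron = ln(0.0460/0.0396)/(2πk) = 0.1498/(2π·54.7) = 4.359×10^-4 m·K/W
  R'_aerogel blanket = ln(0.0931/0.0460)/(2πk) = 0.7050/(2π·0.0150) = 7.481 m·K/W
  R'_cellular glass = ln(0.121/0.0931)/(2πk) = 0.2621/(2π·0.0588) = 0.7095 m·K/W
ΣR = 4.359×10^-4 + 7.481 + 0.7095 = 8.191 m·K/W
Q' = ΔT/ΣR = (280.9 K − 292.4 K)/8.191 = -1.40 W/m
(Negative Q' ⇒ heat flows inward; heat gain = 1.40 W/m.)

Q' = 1.40 W/m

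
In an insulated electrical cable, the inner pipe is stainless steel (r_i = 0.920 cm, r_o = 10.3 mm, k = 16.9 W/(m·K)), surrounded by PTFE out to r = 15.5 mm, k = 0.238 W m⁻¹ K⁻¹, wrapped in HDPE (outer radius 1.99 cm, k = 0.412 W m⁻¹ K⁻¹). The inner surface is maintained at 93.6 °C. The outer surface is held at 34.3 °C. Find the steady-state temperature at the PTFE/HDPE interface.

T = 49.7 °C

Resistance network (inner→outer):
  R'_stainless steel = ln(0.0103/0.00920)/(2πk) = 0.1129/(2π·16.9) = 0.001064 m·K/W
  R'_PTFE = ln(0.0155/0.0103)/(2πk) = 0.4087/(2π·0.238) = 0.2733 m·K/W
  R'_HDPE = ln(0.0199/0.0155)/(2πk) = 0.2499/(2π·0.412) = 0.09653 m·K/W
ΣR = 0.001064 + 0.2733 + 0.09653 = 0.3709 m·K/W
Q' = ΔT/ΣR = (93.6 °C − 34.3 °C)/0.3709 = 159.9 W/m
From the inner boundary to the PTFE/HDPE interface, ΣR_partial = 0.2744 m·K/W.
T_interface = T_in − Q'·ΣR_partial = 93.6 °C − (159.9)(0.2744) = 49.7 °C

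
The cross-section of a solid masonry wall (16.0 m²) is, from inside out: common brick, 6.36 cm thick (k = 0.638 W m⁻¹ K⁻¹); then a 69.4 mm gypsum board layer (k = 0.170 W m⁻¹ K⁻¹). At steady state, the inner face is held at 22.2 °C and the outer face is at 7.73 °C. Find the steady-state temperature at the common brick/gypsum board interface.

Series thermal resistances, inner to outer:
  R_common brick = L/(kA) = 0.0636/(0.638·16.0) = 0.006230 K/W
  R_gypsum board = L/(kA) = 0.0694/(0.170·16.0) = 0.02551 K/W
ΣR = 0.006230 + 0.02551 = 0.03174 K/W
Q = ΔT/ΣR = (22.2 °C − 7.73 °C)/0.03174 = 455.9 W
From the inner boundary to the common brick/gypsum board interface, ΣR_partial = 0.006230 K/W.
T_interface = T_in − Q·ΣR_partial = 22.2 °C − (455.9)(0.006230) = 19.4 °C

T = 19.4 °C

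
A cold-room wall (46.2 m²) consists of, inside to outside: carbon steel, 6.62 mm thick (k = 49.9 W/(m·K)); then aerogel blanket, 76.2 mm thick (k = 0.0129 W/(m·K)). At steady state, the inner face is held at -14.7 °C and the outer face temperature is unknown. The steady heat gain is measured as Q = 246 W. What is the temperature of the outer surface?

Series resistances:
  R_carbon steel = L/(kA) = 0.00662/(49.9·46.2) = 2.872×10^-6 K/W
  R_aerogel blanket = L/(kA) = 0.0762/(0.0129·46.2) = 0.1279 K/W
ΣR = 0.1279 K/W
ΔT = Q·ΣR = 246 × 0.1279 = 31.46 K
Heat flows inward, so T_out = T_in + ΔT = -14.7 + 31.46 = 16.8 °C

T_out = 16.8 °C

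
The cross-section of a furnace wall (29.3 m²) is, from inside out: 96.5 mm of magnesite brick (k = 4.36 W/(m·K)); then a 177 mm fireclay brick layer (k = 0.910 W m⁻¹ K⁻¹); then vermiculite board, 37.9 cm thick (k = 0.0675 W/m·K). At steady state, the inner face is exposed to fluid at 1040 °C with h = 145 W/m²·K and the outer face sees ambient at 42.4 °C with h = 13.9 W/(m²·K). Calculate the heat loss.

Treat each layer as a resistance in series:
  R_conv,in = 1/(hA) = 1/(145·29.3) = 2.354×10^-4 K/W
  R_magnesite brick = L/(kA) = 0.0965/(4.36·29.3) = 7.554×10^-4 K/W
  R_fireclay brick = L/(kA) = 0.177/(0.910·29.3) = 0.006638 K/W
  R_vermiculite board = L/(kA) = 0.379/(0.0675·29.3) = 0.1916 K/W
  R_conv,out = 1/(hA) = 1/(13.9·29.3) = 0.002455 K/W
ΣR = 2.354×10^-4 + 7.554×10^-4 + 0.006638 + 0.1916 + 0.002455 = 0.2017 K/W
Q = ΔT/ΣR = (1040 °C − 42.4 °C)/0.2017 = 4950 W

Q = 4.95 kW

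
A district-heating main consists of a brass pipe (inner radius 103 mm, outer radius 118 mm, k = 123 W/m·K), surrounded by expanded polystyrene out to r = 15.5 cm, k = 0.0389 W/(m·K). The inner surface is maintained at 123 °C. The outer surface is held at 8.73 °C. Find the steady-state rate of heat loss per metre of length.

Series thermal resistances, inner to outer:
  R'_brass = ln(0.118/0.103)/(2πk) = 0.1360/(2π·123) = 1.759×10^-4 m·K/W
  R'_expanded polystyrene = ln(0.155/0.118)/(2πk) = 0.2727/(2π·0.0389) = 1.116 m·K/W
ΣR = 1.759×10^-4 + 1.116 = 1.116 m·K/W
Q' = ΔT/ΣR = (123 °C − 8.73 °C)/1.116 = 102 W/m

Q' = 102 W/m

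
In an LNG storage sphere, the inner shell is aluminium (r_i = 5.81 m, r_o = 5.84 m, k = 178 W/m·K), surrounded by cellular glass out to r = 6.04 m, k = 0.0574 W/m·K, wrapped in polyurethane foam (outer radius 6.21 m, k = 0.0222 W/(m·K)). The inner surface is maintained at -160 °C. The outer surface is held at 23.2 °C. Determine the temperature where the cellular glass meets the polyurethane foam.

Resistance network (inner→outer):
  R_aluminium = (1/5.81 − 1/5.84)/(4πk) = 8.842×10^-4/(4π·178) = 3.953×10^-7 K/W
  R_cellular glass = (1/5.84 − 1/6.04)/(4πk) = 0.005670/(4π·0.0574) = 0.007861 K/W
  R_polyurethane foam = (1/6.04 − 1/6.21)/(4πk) = 0.004532/(4π·0.0222) = 0.01625 K/W
ΣR = 3.953×10^-7 + 0.007861 + 0.01625 = 0.02411 K/W
Q = ΔT/ΣR = (-160 °C − 23.2 °C)/0.02411 = -7599 W
From the inner boundary to the cellular glass/polyurethane foam interface, ΣR_partial = 0.007861 K/W.
T_interface = T_in − Q·ΣR_partial = -160 °C − (-7599)(0.007861) = -100 °C

T = -100 °C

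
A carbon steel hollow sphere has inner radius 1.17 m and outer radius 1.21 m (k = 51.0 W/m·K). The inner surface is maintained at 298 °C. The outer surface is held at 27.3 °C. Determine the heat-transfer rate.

Q = 6.14×10^6 W

Q = 4πk·ΔT/(1/r₁ − 1/r₂) = 4π × 51.0 × 270.7 / (1/1.17 − 1/1.21) = 6.14×10^6 W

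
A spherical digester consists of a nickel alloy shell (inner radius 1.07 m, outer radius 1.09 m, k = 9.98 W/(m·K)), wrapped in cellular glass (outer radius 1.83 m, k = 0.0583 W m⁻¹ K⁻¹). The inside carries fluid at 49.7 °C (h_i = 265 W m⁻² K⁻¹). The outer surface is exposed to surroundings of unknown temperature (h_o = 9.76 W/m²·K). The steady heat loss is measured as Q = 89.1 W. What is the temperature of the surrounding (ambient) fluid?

T_out = 4.33 °C

Sum the resistances:
  R_conv,in = 1/(4πr²h) = 1/(4π·1.07²·265) = 2.623×10^-4 K/W
  R_nickel alloy = (1/1.07 − 1/1.09)/(4πk) = 0.01715/(4π·9.98) = 1.367×10^-4 K/W
  R_cellular glass = (1/1.09 − 1/1.83)/(4πk) = 0.3710/(4π·0.0583) = 0.5064 K/W
  R_conv,out = 1/(4πr²h) = 1/(4π·1.83²·9.76) = 0.002435 K/W
ΣR = 0.5092 K/W
ΔT = Q·ΣR = 89.1 × 0.5092 = 45.37 K
Heat flows outward, so T_out = T_in − ΔT = 49.7 − 45.37 = 4.33 °C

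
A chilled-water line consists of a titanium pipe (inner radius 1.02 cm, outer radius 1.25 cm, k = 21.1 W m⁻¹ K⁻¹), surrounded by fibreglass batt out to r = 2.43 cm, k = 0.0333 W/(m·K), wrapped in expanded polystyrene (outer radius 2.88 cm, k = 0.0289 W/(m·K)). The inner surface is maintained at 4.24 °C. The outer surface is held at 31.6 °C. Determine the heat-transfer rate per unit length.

Treat each layer as a resistance in series:
  R'_titanium = ln(0.0125/0.0102)/(2πk) = 0.2033/(2π·21.1) = 0.001534 m·K/W
  R'_fibreglass batt = ln(0.0243/0.0125)/(2πk) = 0.6647/(2π·0.0333) = 3.177 m·K/W
  R'_expanded polystyrene = ln(0.0288/0.0243)/(2πk) = 0.1699/(2π·0.0289) = 0.9356 m·K/W
ΣR = 0.001534 + 3.177 + 0.9356 = 4.114 m·K/W
Q' = ΔT/ΣR = (4.24 °C − 31.6 °C)/4.114 = -6.65 W/m
(Negative Q' ⇒ heat flows inward; heat gain = 6.65 W/m.)

Q' = 6.65 W/m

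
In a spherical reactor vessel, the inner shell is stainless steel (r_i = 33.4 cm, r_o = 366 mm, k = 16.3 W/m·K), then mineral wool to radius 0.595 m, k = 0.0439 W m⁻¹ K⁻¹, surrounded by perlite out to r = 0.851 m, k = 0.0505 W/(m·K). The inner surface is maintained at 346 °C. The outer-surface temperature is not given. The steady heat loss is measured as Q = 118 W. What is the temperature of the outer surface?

Sum the resistances:
  R_stainless steel = (1/0.334 − 1/0.366)/(4πk) = 0.2618/(4π·16.3) = 0.001278 K/W
  R_mineral wool = (1/0.366 − 1/0.595)/(4πk) = 1.052/(4π·0.0439) = 1.906 K/W
  R_perlite = (1/0.595 − 1/0.851)/(4πk) = 0.5056/(4π·0.0505) = 0.7967 K/W
ΣR = 2.704 K/W
ΔT = Q·ΣR = 118 × 2.704 = 319.1 K
Heat flows outward, so T_out = T_in − ΔT = 346 − 319.1 = 26.9 °C

T_out = 26.9 °C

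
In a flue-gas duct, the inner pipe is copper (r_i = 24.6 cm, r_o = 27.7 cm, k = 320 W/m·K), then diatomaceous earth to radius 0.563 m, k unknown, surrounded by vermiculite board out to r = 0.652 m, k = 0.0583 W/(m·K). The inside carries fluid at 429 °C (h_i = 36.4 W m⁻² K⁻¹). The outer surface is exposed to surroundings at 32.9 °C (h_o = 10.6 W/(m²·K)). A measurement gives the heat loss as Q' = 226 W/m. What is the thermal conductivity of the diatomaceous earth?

k = 0.0861 W/m·K

ΣR = ΔT/Q' = |429 − 32.9|/226 = 1.753 m·K/W
Known resistances:
  R'_conv,in = 1/(2πr h) = 1/(2π·0.246·36.4) = 0.01777 m·K/W
  R'_copper = ln(0.277/0.246)/(2πk) = 0.1187/(2π·320) = 5.903×10^-5 m·K/W
  R'_vermiculite board = ln(0.652/0.563)/(2πk) = 0.1468/(2π·0.0583) = 0.4007 m·K/W
  R'_conv,out = 1/(2πr h) = 1/(2π·0.652·10.6) = 0.02303 m·K/W
R_diatomaceous earth = ΣR − ΣR_known = 1.753 − 0.4416 = 1.311 m·K/W
ln(r₂/r₁)/(2πk) = 1.311 ⇒ k = 0.7093/(2π·1.311) = 0.0861 W/m·K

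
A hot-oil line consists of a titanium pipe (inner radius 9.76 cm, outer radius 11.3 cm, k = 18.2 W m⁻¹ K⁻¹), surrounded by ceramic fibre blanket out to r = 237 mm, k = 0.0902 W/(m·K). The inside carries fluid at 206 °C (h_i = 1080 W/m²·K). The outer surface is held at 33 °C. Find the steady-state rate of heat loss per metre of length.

Treat each layer as a resistance in series:
  R'_conv,in = 1/(2πr h) = 1/(2π·0.0976·1080) = 0.001510 m·K/W
  R'_titanium = ln(0.113/0.0976)/(2πk) = 0.1465/(2π·18.2) = 0.001281 m·K/W
  R'_ceramic fibre blanket = ln(0.237/0.113)/(2πk) = 0.7407/(2π·0.0902) = 1.307 m·K/W
ΣR = 0.001510 + 0.001281 + 1.307 = 1.310 m·K/W
Q' = ΔT/ΣR = (206 °C − 33 °C)/1.310 = 132 W/m

Q' = 132 W/m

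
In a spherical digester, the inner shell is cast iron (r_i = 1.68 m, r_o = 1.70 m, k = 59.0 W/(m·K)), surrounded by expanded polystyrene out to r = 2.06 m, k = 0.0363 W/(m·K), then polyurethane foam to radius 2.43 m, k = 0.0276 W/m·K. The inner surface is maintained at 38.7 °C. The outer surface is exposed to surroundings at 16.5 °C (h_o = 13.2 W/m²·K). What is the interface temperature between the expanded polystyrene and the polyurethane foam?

Treat each layer as a resistance in series:
  R_cast iron = (1/1.68 − 1/1.70)/(4πk) = 0.007003/(4π·59.0) = 9.445×10^-6 K/W
  R_expanded polystyrene = (1/1.70 − 1/2.06)/(4πk) = 0.1028/(4π·0.0363) = 0.2254 K/W
  R_polyurethane foam = (1/2.06 − 1/2.43)/(4πk) = 0.07391/(4π·0.0276) = 0.2131 K/W
  R_conv,out = 1/(4πr²h) = 1/(4π·2.43²·13.2) = 0.001021 K/W
ΣR = 9.445×10^-6 + 0.2254 + 0.2131 + 0.001021 = 0.4395 K/W
Q = ΔT/ΣR = (38.7 °C − 16.5 °C)/0.4395 = 50.51 W
From the inner boundary to the expanded polystyrene/polyurethane foam interface, ΣR_partial = 0.2254 K/W.
T_interface = T_in − Q·ΣR_partial = 38.7 °C − (50.51)(0.2254) = 27.3 °C

T = 27.3 °C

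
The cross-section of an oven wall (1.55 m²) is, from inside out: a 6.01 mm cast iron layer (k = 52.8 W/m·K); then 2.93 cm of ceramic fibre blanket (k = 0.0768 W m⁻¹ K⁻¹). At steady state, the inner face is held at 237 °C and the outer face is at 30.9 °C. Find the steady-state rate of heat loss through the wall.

Series thermal resistances, inner to outer:
  R_cast iron = L/(kA) = 0.00601/(52.8·1.55) = 7.344×10^-5 K/W
  R_ceramic fibre blanket = L/(kA) = 0.0293/(0.0768·1.55) = 0.2461 K/W
ΣR = 7.344×10^-5 + 0.2461 = 0.2462 K/W
Q = ΔT/ΣR = (237 °C − 30.9 °C)/0.2462 = 837 W

Q = 837 W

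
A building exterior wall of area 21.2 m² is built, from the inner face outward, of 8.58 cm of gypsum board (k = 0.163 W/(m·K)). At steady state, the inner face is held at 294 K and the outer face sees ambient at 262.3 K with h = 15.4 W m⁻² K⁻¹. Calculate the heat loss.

Q = 1140 W

Treat each layer as a resistance in series:
  R_gypsum board = L/(kA) = 0.0858/(0.163·21.2) = 0.02483 K/W
  R_conv,out = 1/(hA) = 1/(15.4·21.2) = 0.003063 K/W
ΣR = 0.02483 + 0.003063 = 0.02789 K/W
Q = ΔT/ΣR = (294 K − 262.3 K)/0.02789 = 1140 W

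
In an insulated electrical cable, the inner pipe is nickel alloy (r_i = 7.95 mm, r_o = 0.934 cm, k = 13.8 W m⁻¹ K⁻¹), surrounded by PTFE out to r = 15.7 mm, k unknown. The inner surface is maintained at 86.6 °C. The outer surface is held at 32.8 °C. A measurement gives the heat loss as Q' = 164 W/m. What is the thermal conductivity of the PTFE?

ΣR = ΔT/Q' = |86.6 − 32.8|/164 = 0.3280 m·K/W
Known resistances:
  R'_nickel alloy = ln(0.00934/0.00795)/(2πk) = 0.1611/(2π·13.8) = 0.001858 m·K/W
R_PTFE = ΣR − ΣR_known = 0.3280 − 0.001858 = 0.3261 m·K/W
ln(r₂/r₁)/(2πk) = 0.3261 ⇒ k = 0.5194/(2π·0.3261) = 0.253 W/m·K

k = 0.253 W/m·K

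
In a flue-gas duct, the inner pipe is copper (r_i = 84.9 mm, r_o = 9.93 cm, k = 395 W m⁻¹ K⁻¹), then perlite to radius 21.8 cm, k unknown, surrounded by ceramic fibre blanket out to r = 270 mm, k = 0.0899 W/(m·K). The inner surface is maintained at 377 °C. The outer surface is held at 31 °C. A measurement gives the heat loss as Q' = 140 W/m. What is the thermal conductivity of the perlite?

k = 0.0598 W/m·K

ΣR = ΔT/Q' = |377 − 31|/140 = 2.471 m·K/W
Known resistances:
  R'_copper = ln(0.0993/0.0849)/(2πk) = 0.1567/(2π·395) = 6.313×10^-5 m·K/W
  R'_ceramic fibre blanket = ln(0.270/0.218)/(2πk) = 0.2139/(2π·0.0899) = 0.3787 m·K/W
R_perlite = ΣR − ΣR_known = 2.471 − 0.3788 = 2.092 m·K/W
ln(r₂/r₁)/(2πk) = 2.092 ⇒ k = 0.7863/(2π·2.092) = 0.0598 W/m·K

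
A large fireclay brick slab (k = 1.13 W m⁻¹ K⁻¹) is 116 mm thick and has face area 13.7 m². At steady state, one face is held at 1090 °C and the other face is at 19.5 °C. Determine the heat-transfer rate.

Q = 143 kW

Q = kA·ΔT/L = 1.13 × 13.7 × |1090 °C − 19.5 °C| / 0.116 = 1.43×10^5 W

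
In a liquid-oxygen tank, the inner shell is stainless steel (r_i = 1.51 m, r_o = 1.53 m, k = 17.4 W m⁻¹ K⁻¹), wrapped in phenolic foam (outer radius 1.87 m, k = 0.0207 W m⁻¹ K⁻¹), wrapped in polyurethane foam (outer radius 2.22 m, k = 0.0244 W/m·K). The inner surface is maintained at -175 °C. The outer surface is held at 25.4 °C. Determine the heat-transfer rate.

Q = 274 W

Resistance network (inner→outer):
  R_stainless steel = (1/1.51 − 1/1.53)/(4πk) = 0.008657/(4π·17.4) = 3.959×10^-5 K/W
  R_phenolic foam = (1/1.53 − 1/1.87)/(4πk) = 0.1188/(4π·0.0207) = 0.4568 K/W
  R_polyurethane foam = (1/1.87 − 1/2.22)/(4πk) = 0.08431/(4π·0.0244) = 0.2750 K/W
ΣR = 3.959×10^-5 + 0.4568 + 0.2750 = 0.7318 K/W
Q = ΔT/ΣR = (-175 °C − 25.4 °C)/0.7318 = -274 W
(Negative Q ⇒ heat flows inward; heat gain = 274 W.)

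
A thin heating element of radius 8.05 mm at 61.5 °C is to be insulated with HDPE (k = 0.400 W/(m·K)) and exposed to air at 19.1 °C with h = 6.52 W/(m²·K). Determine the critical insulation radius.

r_cr = 6.13 cm

For a cylinder, r_cr = k_ins/h = 0.400/6.52 = 0.0613 m = 6.13 cm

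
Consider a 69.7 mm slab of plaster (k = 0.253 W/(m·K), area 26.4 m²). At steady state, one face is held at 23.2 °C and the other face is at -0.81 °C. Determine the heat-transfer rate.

Q = kA·ΔT/L = 0.253 × 26.4 × |23.2 °C − -0.81 °C| / 0.0697 = 2300 W

Q = 2300 W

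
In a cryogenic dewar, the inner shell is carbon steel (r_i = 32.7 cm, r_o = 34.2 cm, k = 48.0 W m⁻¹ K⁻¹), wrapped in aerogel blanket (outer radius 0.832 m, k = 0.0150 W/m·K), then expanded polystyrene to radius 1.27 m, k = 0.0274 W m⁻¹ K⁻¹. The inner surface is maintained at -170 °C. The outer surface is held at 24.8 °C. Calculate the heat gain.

Q = 18.8 W

Resistance network (inner→outer):
  R_carbon steel = (1/0.327 − 1/0.342)/(4πk) = 0.1341/(4π·48.0) = 2.224×10^-4 K/W
  R_aerogel blanket = (1/0.342 − 1/0.832)/(4πk) = 1.722/(4π·0.0150) = 9.136 K/W
  R_expanded polystyrene = (1/0.832 − 1/1.27)/(4πk) = 0.4145/(4π·0.0274) = 1.204 K/W
ΣR = 2.224×10^-4 + 9.136 + 1.204 = 10.34 K/W
Q = ΔT/ΣR = (-170 °C − 24.8 °C)/10.34 = -18.8 W
(Negative Q ⇒ heat flows inward; heat gain = 18.8 W.)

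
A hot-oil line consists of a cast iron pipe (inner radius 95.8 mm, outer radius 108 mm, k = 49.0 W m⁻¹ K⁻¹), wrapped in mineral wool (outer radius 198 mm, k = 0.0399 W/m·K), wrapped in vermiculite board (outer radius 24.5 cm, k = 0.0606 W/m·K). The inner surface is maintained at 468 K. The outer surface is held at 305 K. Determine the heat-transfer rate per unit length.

Q' = 54.7 W/m

Treat each layer as a resistance in series:
  R'_cast iron = ln(0.108/0.0958)/(2πk) = 0.1199/(2π·49.0) = 3.893×10^-4 m·K/W
  R'_mineral wool = ln(0.198/0.108)/(2πk) = 0.6061/(2π·0.0399) = 2.418 m·K/W
  R'_vermiculite board = ln(0.245/0.198)/(2πk) = 0.2130/(2π·0.0606) = 0.5594 m·K/W
ΣR = 3.893×10^-4 + 2.418 + 0.5594 = 2.978 m·K/W
Q' = ΔT/ΣR = (468 K − 305 K)/2.978 = 54.7 W/m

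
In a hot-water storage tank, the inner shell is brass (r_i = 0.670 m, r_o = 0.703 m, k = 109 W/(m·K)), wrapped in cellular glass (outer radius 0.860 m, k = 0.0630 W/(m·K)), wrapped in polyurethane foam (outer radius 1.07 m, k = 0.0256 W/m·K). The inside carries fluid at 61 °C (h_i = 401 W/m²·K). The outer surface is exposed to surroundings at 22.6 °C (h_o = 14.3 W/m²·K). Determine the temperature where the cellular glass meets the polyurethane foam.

Resistance network (inner→outer):
  R_conv,in = 1/(4πr²h) = 1/(4π·0.670²·401) = 4.421×10^-4 K/W
  R_brass = (1/0.670 − 1/0.703)/(4πk) = 0.07006/(4π·109) = 5.115×10^-5 K/W
  R_cellular glass = (1/0.703 − 1/0.860)/(4πk) = 0.2597/(4π·0.0630) = 0.3280 K/W
  R_polyurethane foam = (1/0.860 − 1/1.07)/(4πk) = 0.2282/(4π·0.0256) = 0.7094 K/W
  R_conv,out = 1/(4πr²h) = 1/(4π·1.07²·14.3) = 0.004861 K/W
ΣR = 4.421×10^-4 + 5.115×10^-5 + 0.3280 + 0.7094 + 0.004861 = 1.043 K/W
Q = ΔT/ΣR = (61 °C − 22.6 °C)/1.043 = 36.82 W
From the inner boundary to the cellular glass/polyurethane foam interface, ΣR_partial = 0.3285 K/W.
T_interface = T_in − Q·ΣR_partial = 61 °C − (36.82)(0.3285) = 48.9 °C

T = 48.9 °C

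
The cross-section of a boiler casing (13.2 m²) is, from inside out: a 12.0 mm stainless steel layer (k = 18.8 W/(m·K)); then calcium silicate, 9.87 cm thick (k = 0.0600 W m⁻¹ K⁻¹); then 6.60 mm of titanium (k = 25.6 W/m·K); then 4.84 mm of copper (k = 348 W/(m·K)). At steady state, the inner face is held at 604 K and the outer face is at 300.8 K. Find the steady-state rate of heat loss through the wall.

Resistance network (inner→outer):
  R_stainless steel = L/(kA) = 0.0120/(18.8·13.2) = 4.836×10^-5 K/W
  R_calcium silicate = L/(kA) = 0.0987/(0.0600·13.2) = 0.1246 K/W
  R_titanium = L/(kA) = 0.00660/(25.6·13.2) = 1.953×10^-5 K/W
  R_copper = L/(kA) = 0.00484/(348·13.2) = 1.054×10^-6 K/W
ΣR = 4.836×10^-5 + 0.1246 + 1.953×10^-5 + 1.054×10^-6 = 0.1247 K/W
Q = ΔT/ΣR = (604 K − 300.8 K)/0.1247 = 2430 W

Q = 2.43 kW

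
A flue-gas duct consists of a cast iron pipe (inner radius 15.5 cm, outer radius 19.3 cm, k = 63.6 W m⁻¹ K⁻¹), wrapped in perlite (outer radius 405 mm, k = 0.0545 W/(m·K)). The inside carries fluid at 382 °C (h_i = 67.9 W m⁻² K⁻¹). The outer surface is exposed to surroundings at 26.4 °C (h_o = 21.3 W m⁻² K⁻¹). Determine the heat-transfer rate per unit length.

Series thermal resistances, inner to outer:
  R'_conv,in = 1/(2πr h) = 1/(2π·0.155·67.9) = 0.01512 m·K/W
  R'_cast iron = ln(0.193/0.155)/(2πk) = 0.2193/(2π·63.6) = 5.487×10^-4 m·K/W
  R'_perlite = ln(0.405/0.193)/(2πk) = 0.7412/(2π·0.0545) = 2.164 m·K/W
  R'_conv,out = 1/(2πr h) = 1/(2π·0.405·21.3) = 0.01845 m·K/W
ΣR = 0.01512 + 5.487×10^-4 + 2.164 + 0.01845 = 2.198 m·K/W
Q' = ΔT/ΣR = (382 °C − 26.4 °C)/2.198 = 162 W/m

Q' = 162 W/m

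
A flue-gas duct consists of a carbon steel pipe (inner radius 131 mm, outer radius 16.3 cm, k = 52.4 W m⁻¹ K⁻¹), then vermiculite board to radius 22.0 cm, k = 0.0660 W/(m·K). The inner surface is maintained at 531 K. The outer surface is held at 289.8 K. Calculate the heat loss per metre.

Q' = 333 W/m

Resistance network (inner→outer):
  R'_carbon steel = ln(0.163/0.131)/(2πk) = 0.2186/(2π·52.4) = 6.638×10^-4 m·K/W
  R'_vermiculite board = ln(0.220/0.163)/(2πk) = 0.2999/(2π·0.0660) = 0.7231 m·K/W
ΣR = 6.638×10^-4 + 0.7231 = 0.7238 m·K/W
Q' = ΔT/ΣR = (531 K − 289.8 K)/0.7238 = 333 W/m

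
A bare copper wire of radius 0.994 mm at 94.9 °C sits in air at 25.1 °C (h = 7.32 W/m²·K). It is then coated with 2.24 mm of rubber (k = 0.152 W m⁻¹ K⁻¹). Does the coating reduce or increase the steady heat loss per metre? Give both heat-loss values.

Critical radius for a cylinder: r_cr = k/h = 0.0208 m = 2.08 cm.
Outer radius after coating: r₂ = 9.94×10^-4 + 0.00224 = 0.003234 m.
Since r₁ < r_cr and r₂ ≤ r_cr, the coating moves toward the maximum at r_cr — heat loss rises.
Bare: R = 1/(2πr₁h) = 21.87 m·K/W; Q = 69.8/21.87 = 3.19 W/m.
Coated: R = R_cond + R_conv = 7.958 m·K/W; Q = 69.8/7.958 = 8.77 W/m.

increases: 3.19 → 8.77 W/m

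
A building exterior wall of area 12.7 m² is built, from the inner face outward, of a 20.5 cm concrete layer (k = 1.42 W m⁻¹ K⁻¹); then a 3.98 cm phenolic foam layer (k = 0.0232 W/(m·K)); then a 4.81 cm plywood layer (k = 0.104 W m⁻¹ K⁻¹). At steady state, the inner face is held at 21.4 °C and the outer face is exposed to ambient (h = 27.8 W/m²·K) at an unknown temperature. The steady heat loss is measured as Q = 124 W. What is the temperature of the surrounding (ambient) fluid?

Series resistances:
  R_concrete = L/(kA) = 0.205/(1.42·12.7) = 0.01137 K/W
  R_phenolic foam = L/(kA) = 0.0398/(0.0232·12.7) = 0.1351 K/W
  R_plywood = L/(kA) = 0.0481/(0.104·12.7) = 0.03642 K/W
  R_conv,out = 1/(hA) = 1/(27.8·12.7) = 0.002832 K/W
ΣR = 0.1857 K/W
ΔT = Q·ΣR = 124 × 0.1857 = 23.03 K
Heat flows outward, so T_out = T_in − ΔT = 21.4 − 23.03 = -1.63 °C

T_out = -1.63 °C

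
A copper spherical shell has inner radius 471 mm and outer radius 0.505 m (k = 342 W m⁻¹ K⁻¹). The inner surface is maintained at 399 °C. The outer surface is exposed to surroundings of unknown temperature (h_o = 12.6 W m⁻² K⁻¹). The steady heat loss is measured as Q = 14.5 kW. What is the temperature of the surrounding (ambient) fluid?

Series resistances:
  R_copper = (1/0.471 − 1/0.505)/(4πk) = 0.1429/(4π·342) = 3.326×10^-5 K/W
  R_conv,out = 1/(4πr²h) = 1/(4π·0.505²·12.6) = 0.02476 K/W
ΣR = 0.02480 K/W
ΔT = Q·ΣR = 14500 × 0.02480 = 359.6 K
Heat flows outward, so T_out = T_in − ΔT = 399 − 359.6 = 39.4 °C

T_out = 39.4 °C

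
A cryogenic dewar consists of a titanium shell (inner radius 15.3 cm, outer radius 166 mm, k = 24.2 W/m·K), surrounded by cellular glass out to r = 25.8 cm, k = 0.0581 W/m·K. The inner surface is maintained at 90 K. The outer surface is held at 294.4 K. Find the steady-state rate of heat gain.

Resistance network (inner→outer):
  R_titanium = (1/0.153 − 1/0.166)/(4πk) = 0.5119/(4π·24.2) = 0.001683 K/W
  R_cellular glass = (1/0.166 − 1/0.258)/(4πk) = 2.148/(4π·0.0581) = 2.942 K/W
ΣR = 0.001683 + 2.942 = 2.944 K/W
Q = ΔT/ΣR = (90 K − 294.4 K)/2.944 = -69.4 W
(Negative Q ⇒ heat flows inward; heat gain = 69.4 W.)

Q = 69.4 W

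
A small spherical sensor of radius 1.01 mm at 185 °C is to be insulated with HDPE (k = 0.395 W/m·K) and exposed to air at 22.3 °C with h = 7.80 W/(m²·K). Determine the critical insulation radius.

For a sphere, r_cr = 2k_ins/h = 2·0.395/7.80 = 0.101 m = 10.1 cm

r_cr = 10.1 cm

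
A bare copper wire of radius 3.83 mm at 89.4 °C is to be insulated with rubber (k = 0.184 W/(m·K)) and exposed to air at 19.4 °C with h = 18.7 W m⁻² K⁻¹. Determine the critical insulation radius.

For a cylinder, r_cr = k_ins/h = 0.184/18.7 = 0.00984 m = 0.984 cm

r_cr = 0.984 cm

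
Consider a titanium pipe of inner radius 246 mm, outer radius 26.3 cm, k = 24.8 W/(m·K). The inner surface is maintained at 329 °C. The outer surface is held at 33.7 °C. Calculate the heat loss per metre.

Q' = 6.89×10^5 W/m

Q' = 2πk·ΔT/ln(r₂/r₁) = 2π × 24.8 × 295.3 / ln(0.263/0.246) = 6.89×10^5 W/m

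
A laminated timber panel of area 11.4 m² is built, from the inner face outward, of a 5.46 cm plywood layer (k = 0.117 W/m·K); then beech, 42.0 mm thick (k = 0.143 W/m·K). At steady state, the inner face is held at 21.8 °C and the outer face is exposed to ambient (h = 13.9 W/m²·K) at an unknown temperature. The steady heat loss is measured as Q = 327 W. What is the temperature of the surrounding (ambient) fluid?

T_out = -2.07 °C

Series resistances:
  R_plywood = L/(kA) = 0.0546/(0.117·11.4) = 0.04094 K/W
  R_beech = L/(kA) = 0.0420/(0.143·11.4) = 0.02576 K/W
  R_conv,out = 1/(hA) = 1/(13.9·11.4) = 0.006311 K/W
ΣR = 0.07301 K/W
ΔT = Q·ΣR = 327 × 0.07301 = 23.87 K
Heat flows outward, so T_out = T_in − ΔT = 21.8 − 23.87 = -2.07 °C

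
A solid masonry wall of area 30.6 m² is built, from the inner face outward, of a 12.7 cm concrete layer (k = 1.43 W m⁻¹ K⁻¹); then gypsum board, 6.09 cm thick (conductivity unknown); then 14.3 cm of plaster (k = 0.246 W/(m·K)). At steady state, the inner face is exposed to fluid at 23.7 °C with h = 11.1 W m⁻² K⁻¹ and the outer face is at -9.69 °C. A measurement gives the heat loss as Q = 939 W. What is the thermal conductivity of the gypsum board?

ΣR = ΔT/Q = |23.7 − -9.69|/939 = 0.03556 K/W
Known resistances:
  R_conv,in = 1/(hA) = 1/(11.1·30.6) = 0.002944 K/W
  R_concrete = L/(kA) = 0.127/(1.43·30.6) = 0.002902 K/W
  R_plaster = L/(kA) = 0.143/(0.246·30.6) = 0.01900 K/W
R_gypsum board = ΣR − ΣR_known = 0.03556 − 0.02485 = 0.01071 K/W
L/(kA) = 0.01071 ⇒ k = 0.0609/(0.01071·30.6) = 0.186 W/m·K

k = 0.186 W/m·K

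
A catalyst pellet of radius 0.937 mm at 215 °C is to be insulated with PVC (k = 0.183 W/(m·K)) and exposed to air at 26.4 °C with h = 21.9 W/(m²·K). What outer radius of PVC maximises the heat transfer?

r_cr = 1.67 cm

For a sphere, r_cr = 2k_ins/h = 2·0.183/21.9 = 0.0167 m = 1.67 cm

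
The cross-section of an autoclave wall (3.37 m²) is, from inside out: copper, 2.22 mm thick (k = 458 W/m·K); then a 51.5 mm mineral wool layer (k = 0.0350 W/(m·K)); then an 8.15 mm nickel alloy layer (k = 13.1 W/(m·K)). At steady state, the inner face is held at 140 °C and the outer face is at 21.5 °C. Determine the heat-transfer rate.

Q = 271 W

Series thermal resistances, inner to outer:
  R_copper = L/(kA) = 0.00222/(458·3.37) = 1.438×10^-6 K/W
  R_mineral wool = L/(kA) = 0.0515/(0.0350·3.37) = 0.4366 K/W
  R_nickel alloy = L/(kA) = 0.00815/(13.1·3.37) = 1.846×10^-4 K/W
ΣR = 1.438×10^-6 + 0.4366 + 1.846×10^-4 = 0.4368 K/W
Q = ΔT/ΣR = (140 °C − 21.5 °C)/0.4368 = 271 W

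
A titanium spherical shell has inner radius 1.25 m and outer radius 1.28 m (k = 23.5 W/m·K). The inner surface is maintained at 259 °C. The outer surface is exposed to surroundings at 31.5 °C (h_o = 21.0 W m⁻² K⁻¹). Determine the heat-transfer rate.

Q = 95.7 kW

Treat each layer as a resistance in series:
  R_titanium = (1/1.25 − 1/1.28)/(4πk) = 0.01875/(4π·23.5) = 6.349×10^-5 K/W
  R_conv,out = 1/(4πr²h) = 1/(4π·1.28²·21.0) = 0.002313 K/W
ΣR = 6.349×10^-5 + 0.002313 = 0.002376 K/W
Q = ΔT/ΣR = (259 °C − 31.5 °C)/0.002376 = 95700 W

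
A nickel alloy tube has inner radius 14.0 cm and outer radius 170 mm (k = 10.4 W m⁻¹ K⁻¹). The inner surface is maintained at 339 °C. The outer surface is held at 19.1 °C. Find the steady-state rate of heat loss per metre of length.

Q' = 1.08×10^5 W/m

Q' = 2πk·ΔT/ln(r₂/r₁) = 2π × 10.4 × 319.9 / ln(0.170/0.140) = 1.08×10^5 W/m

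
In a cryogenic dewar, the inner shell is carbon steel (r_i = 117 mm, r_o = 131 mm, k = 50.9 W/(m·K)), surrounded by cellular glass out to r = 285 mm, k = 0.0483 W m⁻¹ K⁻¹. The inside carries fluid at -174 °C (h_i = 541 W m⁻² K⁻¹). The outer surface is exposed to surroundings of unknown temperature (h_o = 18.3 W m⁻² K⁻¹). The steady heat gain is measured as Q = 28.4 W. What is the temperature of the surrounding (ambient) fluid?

Sum the resistances:
  R_conv,in = 1/(4πr²h) = 1/(4π·0.117²·541) = 0.01075 K/W
  R_carbon steel = (1/0.117 − 1/0.131)/(4πk) = 0.9134/(4π·50.9) = 0.001428 K/W
  R_cellular glass = (1/0.131 − 1/0.285)/(4πk) = 4.125/(4π·0.0483) = 6.796 K/W
  R_conv,out = 1/(4πr²h) = 1/(4π·0.285²·18.3) = 0.05354 K/W
ΣR = 6.862 K/W
ΔT = Q·ΣR = 28.4 × 6.862 = 194.9 K
Heat flows inward, so T_out = T_in + ΔT = -174 + 194.9 = 20.9 °C

T_out = 20.9 °C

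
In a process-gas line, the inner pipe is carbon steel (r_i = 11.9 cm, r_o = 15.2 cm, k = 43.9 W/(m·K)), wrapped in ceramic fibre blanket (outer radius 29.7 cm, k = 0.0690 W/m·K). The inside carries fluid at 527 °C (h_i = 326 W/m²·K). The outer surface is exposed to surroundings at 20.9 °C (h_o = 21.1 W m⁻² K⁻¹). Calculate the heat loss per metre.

Series thermal resistances, inner to outer:
  R'_conv,in = 1/(2πr h) = 1/(2π·0.119·326) = 0.004103 m·K/W
  R'_carbon steel = ln(0.152/0.119)/(2πk) = 0.2448/(2π·43.9) = 8.873×10^-4 m·K/W
  R'_ceramic fibre blanket = ln(0.297/0.152)/(2πk) = 0.6699/(2π·0.0690) = 1.545 m·K/W
  R'_conv,out = 1/(2πr h) = 1/(2π·0.297·21.1) = 0.02540 m·K/W
ΣR = 0.004103 + 8.873×10^-4 + 1.545 + 0.02540 = 1.575 m·K/W
Q' = ΔT/ΣR = (527 °C − 20.9 °C)/1.575 = 321 W/m

Q' = 321 W/m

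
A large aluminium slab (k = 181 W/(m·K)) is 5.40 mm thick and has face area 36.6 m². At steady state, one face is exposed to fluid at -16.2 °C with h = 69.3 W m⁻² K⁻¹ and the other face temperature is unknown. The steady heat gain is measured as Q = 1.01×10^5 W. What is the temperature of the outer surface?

T_out = 23.7 °C

Sum the resistances:
  R_conv,in = 1/(hA) = 1/(69.3·36.6) = 3.943×10^-4 K/W
  R_aluminium = L/(kA) = 0.00540/(181·36.6) = 8.151×10^-7 K/W
ΣR = 3.951×10^-4 K/W
ΔT = Q·ΣR = 1.01×10^5 × 3.951×10^-4 = 39.91 K
Heat flows inward, so T_out = T_in + ΔT = -16.2 + 39.91 = 23.7 °C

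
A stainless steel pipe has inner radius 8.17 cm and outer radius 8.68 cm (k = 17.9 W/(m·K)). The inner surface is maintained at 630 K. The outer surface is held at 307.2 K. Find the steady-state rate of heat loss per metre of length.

Q' = 600 kW/m

Q' = 2πk·ΔT/ln(r₂/r₁) = 2π × 17.9 × 322.8 / ln(0.0868/0.0817) = 6.00×10^5 W/m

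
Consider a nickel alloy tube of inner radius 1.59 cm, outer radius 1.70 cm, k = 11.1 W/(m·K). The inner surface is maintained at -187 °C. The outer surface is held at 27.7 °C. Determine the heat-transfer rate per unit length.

Q' = 2πk·ΔT/ln(r₂/r₁) = 2π × 11.1 × 214.7 / ln(0.0170/0.0159) = 2.24×10^5 W/m

Q' = 224 kW/m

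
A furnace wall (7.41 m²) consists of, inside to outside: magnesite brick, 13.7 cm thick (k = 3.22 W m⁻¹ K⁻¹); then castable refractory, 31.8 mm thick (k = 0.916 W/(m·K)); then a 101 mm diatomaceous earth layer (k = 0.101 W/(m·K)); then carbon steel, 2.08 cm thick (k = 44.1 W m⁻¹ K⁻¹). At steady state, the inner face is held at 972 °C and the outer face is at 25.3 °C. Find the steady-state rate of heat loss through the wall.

Q = 6510 W

Series thermal resistances, inner to outer:
  R_magnesite brick = L/(kA) = 0.137/(3.22·7.41) = 0.005742 K/W
  R_castable refractory = L/(kA) = 0.0318/(0.916·7.41) = 0.004685 K/W
  R_diatomaceous earth = L/(kA) = 0.101/(0.101·7.41) = 0.1350 K/W
  R_carbon steel = L/(kA) = 0.0208/(44.1·7.41) = 6.365×10^-5 K/W
ΣR = 0.005742 + 0.004685 + 0.1350 + 6.365×10^-5 = 0.1455 K/W
Q = ΔT/ΣR = (972 °C − 25.3 °C)/0.1455 = 6510 W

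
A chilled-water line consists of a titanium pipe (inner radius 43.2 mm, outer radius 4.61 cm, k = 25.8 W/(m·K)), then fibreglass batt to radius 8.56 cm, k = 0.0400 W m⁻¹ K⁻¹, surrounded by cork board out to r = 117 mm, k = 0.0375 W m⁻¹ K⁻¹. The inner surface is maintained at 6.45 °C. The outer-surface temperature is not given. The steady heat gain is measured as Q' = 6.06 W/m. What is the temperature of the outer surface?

Sum the resistances:
  R'_titanium = ln(0.0461/0.0432)/(2πk) = 0.06497/(2π·25.8) = 4.008×10^-4 m·K/W
  R'_fibreglass batt = ln(0.0856/0.0461)/(2πk) = 0.6189/(2π·0.0400) = 2.462 m·K/W
  R'_cork board = ln(0.117/0.0856)/(2πk) = 0.3125/(2π·0.0375) = 1.326 m·K/W
ΣR = 3.789 m·K/W
ΔT = Q'·ΣR = 6.06 × 3.789 = 22.96 K
Heat flows inward, so T_out = T_in + ΔT = 6.45 + 22.96 = 29.4 °C

T_out = 29.4 °C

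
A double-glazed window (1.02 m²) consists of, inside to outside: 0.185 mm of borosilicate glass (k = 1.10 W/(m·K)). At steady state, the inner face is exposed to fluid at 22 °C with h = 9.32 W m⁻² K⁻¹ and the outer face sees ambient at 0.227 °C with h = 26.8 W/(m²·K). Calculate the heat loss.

Resistance network (inner→outer):
  R_conv,in = 1/(hA) = 1/(9.32·1.02) = 0.1052 K/W
  R_borosilicate glass = L/(kA) = 1.85×10^-4/(1.10·1.02) = 1.649×10^-4 K/W
  R_conv,out = 1/(hA) = 1/(26.8·1.02) = 0.03658 K/W
ΣR = 0.1052 + 1.649×10^-4 + 0.03658 = 0.1419 K/W
Q = ΔT/ΣR = (22 °C − 0.227 °C)/0.1419 = 153 W

Q = 153 W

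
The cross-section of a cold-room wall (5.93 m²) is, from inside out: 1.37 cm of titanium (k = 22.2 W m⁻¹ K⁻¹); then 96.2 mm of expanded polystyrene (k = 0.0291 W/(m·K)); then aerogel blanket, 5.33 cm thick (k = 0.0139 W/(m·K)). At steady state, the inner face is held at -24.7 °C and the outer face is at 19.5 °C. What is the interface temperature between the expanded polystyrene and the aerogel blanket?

Resistance network (inner→outer):
  R_titanium = L/(kA) = 0.0137/(22.2·5.93) = 1.041×10^-4 K/W
  R_expanded polystyrene = L/(kA) = 0.0962/(0.0291·5.93) = 0.5575 K/W
  R_aerogel blanket = L/(kA) = 0.0533/(0.0139·5.93) = 0.6466 K/W
ΣR = 1.041×10^-4 + 0.5575 + 0.6466 = 1.204 K/W
Q = ΔT/ΣR = (-24.7 °C − 19.5 °C)/1.204 = -36.71 W
From the inner boundary to the expanded polystyrene/aerogel blanket interface, ΣR_partial = 0.5576 K/W.
T_interface = T_in − Q·ΣR_partial = -24.7 °C − (-36.71)(0.5576) = -4.23 °C

T = -4.23 °C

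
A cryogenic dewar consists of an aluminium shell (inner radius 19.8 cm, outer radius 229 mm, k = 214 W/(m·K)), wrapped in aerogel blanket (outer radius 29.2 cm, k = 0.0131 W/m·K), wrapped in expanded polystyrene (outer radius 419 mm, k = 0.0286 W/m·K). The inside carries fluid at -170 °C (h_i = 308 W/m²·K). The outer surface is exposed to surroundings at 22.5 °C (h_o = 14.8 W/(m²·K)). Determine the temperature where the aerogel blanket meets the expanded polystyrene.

Resistance network (inner→outer):
  R_conv,in = 1/(4πr²h) = 1/(4π·0.198²·308) = 0.006590 K/W
  R_aluminium = (1/0.198 − 1/0.229)/(4πk) = 0.6837/(4π·214) = 2.542×10^-4 K/W
  R_aerogel blanket = (1/0.229 − 1/0.292)/(4πk) = 0.9422/(4π·0.0131) = 5.723 K/W
  R_expanded polystyrene = (1/0.292 − 1/0.419)/(4πk) = 1.038/(4π·0.0286) = 2.888 K/W
  R_conv,out = 1/(4πr²h) = 1/(4π·0.419²·14.8) = 0.03063 K/W
ΣR = 0.006590 + 2.542×10^-4 + 5.723 + 2.888 + 0.03063 = 8.648 K/W
Q = ΔT/ΣR = (-170 °C − 22.5 °C)/8.648 = -22.26 W
From the inner boundary to the aerogel blanket/expanded polystyrene interface, ΣR_partial = 5.730 K/W.
T_interface = T_in − Q·ΣR_partial = -170 °C − (-22.26)(5.730) = -42.5 °C

T = -42.5 °C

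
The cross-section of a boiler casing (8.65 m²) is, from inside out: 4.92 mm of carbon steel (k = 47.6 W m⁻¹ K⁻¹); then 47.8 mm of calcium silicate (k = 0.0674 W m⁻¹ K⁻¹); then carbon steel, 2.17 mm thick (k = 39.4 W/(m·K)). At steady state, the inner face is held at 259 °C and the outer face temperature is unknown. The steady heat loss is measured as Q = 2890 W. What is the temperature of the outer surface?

T_out = 22.0 °C

Series resistances:
  R_carbon steel = L/(kA) = 0.00492/(47.6·8.65) = 1.195×10^-5 K/W
  R_calcium silicate = L/(kA) = 0.0478/(0.0674·8.65) = 0.08199 K/W
  R_carbon steel = L/(kA) = 0.00217/(39.4·8.65) = 6.367×10^-6 K/W
ΣR = 0.08201 K/W
ΔT = Q·ΣR = 2890 × 0.08201 = 237.0 K
Heat flows outward, so T_out = T_in − ΔT = 259 − 237.0 = 22.0 °C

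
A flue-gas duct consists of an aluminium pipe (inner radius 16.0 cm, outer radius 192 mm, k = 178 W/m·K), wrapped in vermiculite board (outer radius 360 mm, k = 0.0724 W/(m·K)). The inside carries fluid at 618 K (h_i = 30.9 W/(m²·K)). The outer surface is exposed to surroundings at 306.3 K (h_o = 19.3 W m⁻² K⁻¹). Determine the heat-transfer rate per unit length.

Resistance network (inner→outer):
  R'_conv,in = 1/(2πr h) = 1/(2π·0.160·30.9) = 0.03219 m·K/W
  R'_aluminium = ln(0.192/0.160)/(2πk) = 0.1823/(2π·178) = 1.630×10^-4 m·K/W
  R'_vermiculite board = ln(0.360/0.192)/(2πk) = 0.6286/(2π·0.0724) = 1.382 m·K/W
  R'_conv,out = 1/(2πr h) = 1/(2π·0.360·19.3) = 0.02291 m·K/W
ΣR = 0.03219 + 1.630×10^-4 + 1.382 + 0.02291 = 1.437 m·K/W
Q' = ΔT/ΣR = (618 K − 306.3 K)/1.437 = 217 W/m

Q' = 217 W/m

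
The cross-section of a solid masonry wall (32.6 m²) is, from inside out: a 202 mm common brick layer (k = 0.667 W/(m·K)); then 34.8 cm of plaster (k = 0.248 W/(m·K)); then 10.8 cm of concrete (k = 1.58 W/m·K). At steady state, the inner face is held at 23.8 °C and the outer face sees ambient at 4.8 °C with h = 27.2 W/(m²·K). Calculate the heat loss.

Q = 342 W

Series thermal resistances, inner to outer:
  R_common brick = L/(kA) = 0.202/(0.667·32.6) = 0.009290 K/W
  R_plaster = L/(kA) = 0.348/(0.248·32.6) = 0.04304 K/W
  R_concrete = L/(kA) = 0.108/(1.58·32.6) = 0.002097 K/W
  R_conv,out = 1/(hA) = 1/(27.2·32.6) = 0.001128 K/W
ΣR = 0.009290 + 0.04304 + 0.002097 + 0.001128 = 0.05556 K/W
Q = ΔT/ΣR = (23.8 °C − 4.8 °C)/0.05556 = 342 W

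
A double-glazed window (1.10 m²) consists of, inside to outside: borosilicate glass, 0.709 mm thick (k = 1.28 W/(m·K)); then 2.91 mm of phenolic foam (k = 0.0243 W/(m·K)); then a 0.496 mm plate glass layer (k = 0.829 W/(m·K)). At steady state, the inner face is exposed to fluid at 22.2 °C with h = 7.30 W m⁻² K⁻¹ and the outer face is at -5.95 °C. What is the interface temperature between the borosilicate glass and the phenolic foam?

Resistance network (inner→outer):
  R_conv,in = 1/(hA) = 1/(7.30·1.10) = 0.1245 K/W
  R_borosilicate glass = L/(kA) = 7.09×10^-4/(1.28·1.10) = 5.036×10^-4 K/W
  R_phenolic foam = L/(kA) = 0.00291/(0.0243·1.10) = 0.1089 K/W
  R_plate glass = L/(kA) = 4.96×10^-4/(0.829·1.10) = 5.439×10^-4 K/W
ΣR = 0.1245 + 5.036×10^-4 + 0.1089 + 5.439×10^-4 = 0.2344 K/W
Q = ΔT/ΣR = (22.2 °C − -5.95 °C)/0.2344 = 120.1 W
From the inner boundary to the borosilicate glass/phenolic foam interface, ΣR_partial = 0.1250 K/W.
T_interface = T_in − Q·ΣR_partial = 22.2 °C − (120.1)(0.1250) = 7.19 °C

T = 7.19 °C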